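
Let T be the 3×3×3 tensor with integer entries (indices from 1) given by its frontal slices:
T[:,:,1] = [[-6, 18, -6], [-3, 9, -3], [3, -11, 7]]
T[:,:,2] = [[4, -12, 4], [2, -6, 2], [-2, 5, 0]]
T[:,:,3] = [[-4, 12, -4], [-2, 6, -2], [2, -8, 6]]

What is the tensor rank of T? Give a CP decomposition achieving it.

Lower bound: the mode-1 unfolding of T (rows indexed by i, columns by (j,k) = (1,1), (1,2), (1,3), (2,1), (2,2), (2,3), (3,1), (3,2), (3,3)) is [[-6, 4, -4, 18, -12, 12, -6, 4, -4], [-3, 2, -2, 9, -6, 6, -3, 2, -2], [3, -2, 2, -11, 5, -8, 7, 0, 6]].
There the 2×2 minor on rows i ∈ {1, 3}, columns (j,k) ∈ {(1,1), (2,1)} is det [[-6, 18], [3, -11]] = 12 ≠ 0, so this unfolding has rank ≥ 2; CP rank is at least every unfolding rank, so rank(T) ≥ 2. (This is only a lower bound: in general the CP rank may exceed every unfolding rank, so we still need to exhibit 2 rank-1 terms summing to T.)
Upper bound — finding two terms. Write S_k = T[:,:,k] for the frontal slices: S₁ = [[-6, 18, -6], [-3, 9, -3], [3, -11, 7]], S₂ = [[4, -12, 4], [2, -6, 2], [-2, 5, 0]], S₃ = [[-4, 12, -4], [-2, 6, -2], [2, -8, 6]].
If T = a₁ ⊗ b₁ ⊗ c₁ + a₂ ⊗ b₂ ⊗ c₂ then each S_k = c₁[k]·a₁b₁ᵀ + c₂[k]·a₂b₂ᵀ. S₁ and S₂ are linearly independent, so a₁b₁ᵀ and a₂b₂ᵀ must span the same plane of matrices: they are the rank-1 matrices of the form x·S₁ + y·S₂.
The 2×2 minor of x·S₁ + y·S₂ on rows {1,3}, columns {1,2} is 12·x² − 2·xy − 4·y² = 2·(3·x − 2·y)(2·x + y), vanishing at (x:y) = (2:3) and (1:-2).
M₁ = 2·S₁ + 3·S₂ = [[0, 0, 0], [0, 0, 0], [0, -7, 14]] = (-7)·[0, 0, 1][0, 1, -2]ᵀ and M₂ = S₁ − 2·S₂ = [[-14, 42, -14], [-7, 21, -7], [7, -21, 7]] = (-7)·[2, 1, -1][1, -3, 1]ᵀ, so take a₁ = [0, 0, 1], b₁ = [0, 1, -2], a₂ = [2, 1, -1], b₂ = [1, -3, 1].
Each slice is an integer combination of E₁ = a₁b₁ᵀ and E₂ = a₂b₂ᵀ: S₁ = −2·E₁ − 3·E₂, S₂ = −E₁ + 2·E₂, S₃ = −2·E₁ − 2·E₂; reading off coefficients, c₁ = [-2, -1, -2] and c₂ = [-3, 2, -2].
Hence T = [0, 0, 1] ⊗ [0, 1, -2] ⊗ [-2, -1, -2] + [2, 1, -1] ⊗ [1, -3, 1] ⊗ [-3, 2, -2], so rank(T) ≤ 2.
These bounds meet, so rank(T) = 2.

rank(T) = 2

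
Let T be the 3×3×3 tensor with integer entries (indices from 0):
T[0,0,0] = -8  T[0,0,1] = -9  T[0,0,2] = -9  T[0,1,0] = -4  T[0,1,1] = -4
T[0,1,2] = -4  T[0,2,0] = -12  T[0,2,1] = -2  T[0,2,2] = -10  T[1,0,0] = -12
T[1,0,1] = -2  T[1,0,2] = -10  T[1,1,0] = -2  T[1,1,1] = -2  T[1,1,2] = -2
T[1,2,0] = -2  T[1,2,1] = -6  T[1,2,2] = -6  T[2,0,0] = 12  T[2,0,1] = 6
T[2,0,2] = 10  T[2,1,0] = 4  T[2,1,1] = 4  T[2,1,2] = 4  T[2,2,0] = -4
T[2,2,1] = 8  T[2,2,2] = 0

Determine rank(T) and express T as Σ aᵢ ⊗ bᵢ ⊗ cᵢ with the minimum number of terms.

Lower bound: in the mode-2 unfolding of T (rows indexed by j, columns by (i,k)) the 3×3 minor on rows j ∈ {0, 1, 2}, columns (i,k) ∈ {(0,0), (0,1), (0,2)} is det [[-8, -9, -9], [-4, -4, -4], [-12, -2, -10]] = 32 ≠ 0, so that unfolding has rank ≥ 3 and hence rank(T) ≥ 3 (CP rank is at least every unfolding rank, though it can be larger).
Upper bound: T is a sum of 3 rank-1 terms, T = [1, -2, 2] ⊗ [1, 0, -2] ⊗ [2, -1, 1] + [1, 2, 0] ⊗ [1, 0, 2] ⊗ [-2, 0, -2] + [2, 1, -2] ⊗ [2, 1, 1] ⊗ [-2, -2, -2] (written with every a and b primitive with positive leading entry and the scale carried by c; CP decompositions are not unique, and this one is verified by expanding entrywise), so rank(T) ≤ 3.
These bounds meet, so rank(T) = 3.

rank(T) = 3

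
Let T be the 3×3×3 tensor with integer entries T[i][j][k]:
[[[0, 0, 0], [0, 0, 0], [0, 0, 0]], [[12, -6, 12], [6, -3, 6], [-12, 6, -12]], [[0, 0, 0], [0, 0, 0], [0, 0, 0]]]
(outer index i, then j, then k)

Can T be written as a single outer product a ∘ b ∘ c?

The mode-1 fibre T[:,0,0] = [0, 12, 0] gives a = (0, 1, 0) (primitive direction); the mode-2 fibre T[1,:,0] = [12, 6, -12] gives b = (2, 1, -2); then c[k] = T[1,0,k] / (a[1]·b[0]) = [12, -6, 12] / 2 = (6, -3, 6).
Expanding (0, 1, 0) ∘ (2, 1, -2) ∘ (6, -3, 6) reproduces all 27 entries of T, so T = (0, 1, 0) ∘ (2, 1, -2) ∘ (6, -3, 6) and rank(T) ≤ 1.
Equivalently every frontal slice T[:,:,k] is c[k] times the rank-1 matrix (0, 1, 0) ∘ (2, 1, -2). So T has rank 1 (it is nonzero).

Yes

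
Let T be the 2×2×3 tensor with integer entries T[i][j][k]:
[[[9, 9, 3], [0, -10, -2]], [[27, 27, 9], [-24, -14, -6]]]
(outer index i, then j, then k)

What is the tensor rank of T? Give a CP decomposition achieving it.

Lower bound: the mode-3 unfolding of T (rows indexed by k, columns by (i,j) = (0,0), (0,1), (1,0), (1,1)) is [[9, 0, 27, -24], [9, -10, 27, -14], [3, -2, 9, -6]].
There the 2×2 minor on rows k ∈ {0, 1}, columns (i,j) ∈ {(0,0), (0,1)} is det [[9, 0], [9, -10]] = -90 ≠ 0, so this unfolding has rank ≥ 2; CP rank is at least every unfolding rank, so rank(T) ≥ 2. (Unfolding ranks only ever bound the CP rank from below — rank(T) can be strictly larger than all of them — so the matching upper bound has to come from an explicit 2-term decomposition.)
Upper bound — finding two terms. Write S_k = T[:,:,k] for the frontal slices: S₀ = [[9, 0], [27, -24]], S₁ = [[9, -10], [27, -14]], S₂ = [[3, -2], [9, -6]].
If T = a₁ ⊗ b₁ ⊗ c₁ + a₂ ⊗ b₂ ⊗ c₂ then each S_k = c₁[k]·a₁b₁ᵀ + c₂[k]·a₂b₂ᵀ. S₀ and S₁ are linearly independent, so a₁b₁ᵀ and a₂b₂ᵀ must span the same plane of matrices: they are the rank-1 matrices of the form x·S₀ + y·S₁.
det(x·S₀ + y·S₁) is −216·x² − 72·xy + 144·y² = (-72)·(3·x − 2·y)(x + y), vanishing at (x:y) = (2:3) and (1:-1).
M₁ = 2·S₀ + 3·S₁ = [[45, -30], [135, -90]] = 15·[1, 3][3, -2]ᵀ and M₂ = S₀ − S₁ = [[0, 10], [0, -10]] = 10·[1, -1][0, 1]ᵀ, so take a₁ = [1, 3], b₁ = [3, -2], a₂ = [1, -1], b₂ = [0, 1].
Each slice is an integer combination of E₁ = a₁b₁ᵀ and E₂ = a₂b₂ᵀ: S₀ = 3·E₁ + 6·E₂, S₁ = 3·E₁ − 4·E₂, S₂ = E₁; reading off coefficients, c₁ = [3, 3, 1] and c₂ = [6, -4, 0].
Hence T = [1, 3] ⊗ [3, -2] ⊗ [3, 3, 1] + [1, -1] ⊗ [0, 1] ⊗ [6, -4, 0], so rank(T) ≤ 2.
These bounds meet, so rank(T) = 2.

rank(T) = 2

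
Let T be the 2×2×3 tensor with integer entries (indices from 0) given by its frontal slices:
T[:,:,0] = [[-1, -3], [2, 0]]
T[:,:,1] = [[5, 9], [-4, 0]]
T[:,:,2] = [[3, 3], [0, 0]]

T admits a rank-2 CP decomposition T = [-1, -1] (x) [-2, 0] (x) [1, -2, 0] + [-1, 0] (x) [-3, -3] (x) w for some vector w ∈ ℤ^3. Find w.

Subtract the known terms from T to get the rank-1 residual R = [-1, 0] (x) [-3, -3] (x) w, so R[i,j,k] = a[i]·b[j]·w[k]. Pick indices with nonzero a[0]·b[0] = (-1)·(-3) = 3. Only the fibre through (0,0,·) is needed: R[0,0,:] = T[0,0,:] − Σₗ aₗ[0]bₗ[0]cₗ = [-1, 5, 3] − (-1)·(-2)·[1, -2, 0] = [-3, 9, 3]. Then w[k] = R[0,0,k] / 3 for each k, giving w = [-3, 9, 3] / 3 = [-1, 3, 1].

w = [-1, 3, 1]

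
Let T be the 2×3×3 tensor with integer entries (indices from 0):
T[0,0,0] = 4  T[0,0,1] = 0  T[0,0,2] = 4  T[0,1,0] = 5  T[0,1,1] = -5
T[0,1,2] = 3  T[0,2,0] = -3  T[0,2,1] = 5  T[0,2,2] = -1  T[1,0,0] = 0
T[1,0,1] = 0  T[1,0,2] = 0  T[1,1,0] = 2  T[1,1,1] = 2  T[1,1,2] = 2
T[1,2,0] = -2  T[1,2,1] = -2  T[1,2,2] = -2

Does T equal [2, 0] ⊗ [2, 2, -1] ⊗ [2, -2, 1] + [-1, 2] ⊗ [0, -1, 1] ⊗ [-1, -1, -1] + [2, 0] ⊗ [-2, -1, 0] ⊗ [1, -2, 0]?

Yes

Reconstruct entrywise from the claimed factors. For example, T[1,1,2] = 2 and Σₗ aₗ[1]bₗ[1]cₗ[2] = (0)·(2)·(1) + (2)·(-1)·(-1) + (0)·(-1)·(0) = 2; checking all 18 entries, every one matches. The claim holds.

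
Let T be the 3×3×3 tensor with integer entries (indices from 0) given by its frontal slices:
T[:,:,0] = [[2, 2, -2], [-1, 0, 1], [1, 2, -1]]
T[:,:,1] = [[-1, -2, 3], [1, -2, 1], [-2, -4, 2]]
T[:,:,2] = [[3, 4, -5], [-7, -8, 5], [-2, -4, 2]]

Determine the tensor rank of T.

Lower bound: the mode-2 unfolding of T (rows indexed by j, columns by (i,k) = (0,0), (0,1), (0,2), (1,0), (1,1), (1,2), (2,0), (2,1), (2,2)) is [[2, -1, 3, -1, 1, -7, 1, -2, -2], [2, -2, 4, 0, -2, -8, 2, -4, -4], [-2, 3, -5, 1, 1, 5, -1, 2, 2]].
There the 3×3 minor on rows j ∈ {0, 1, 2}, columns (i,k) ∈ {(0,0), (0,1), (1,0)} is det [[2, -1, -1], [2, -2, 0], [-2, 3, 1]] = -4 ≠ 0, so this unfolding has rank ≥ 3; CP rank is at least every unfolding rank, so rank(T) ≥ 3. (Unfolding ranks only ever bound the CP rank from below — rank(T) can be strictly larger than all of them — so the matching upper bound has to come from an explicit 3-term decomposition.)
Upper bound: T is a sum of 3 rank-1 terms, T = [0, 1, 1] ⊗ [1, 2, -1] ⊗ [1, -2, -2] + [1, -1, 0] ⊗ [1, 1, -1] ⊗ [2, -2, 4] + [1, 1, 0] ⊗ [1, 0, 1] ⊗ [0, 1, -1] (written with every a and b primitive with positive leading entry and the scale carried by c; CP decompositions are not unique, and this one is verified by expanding entrywise), so rank(T) ≤ 3.
These bounds meet, so rank(T) = 3.

3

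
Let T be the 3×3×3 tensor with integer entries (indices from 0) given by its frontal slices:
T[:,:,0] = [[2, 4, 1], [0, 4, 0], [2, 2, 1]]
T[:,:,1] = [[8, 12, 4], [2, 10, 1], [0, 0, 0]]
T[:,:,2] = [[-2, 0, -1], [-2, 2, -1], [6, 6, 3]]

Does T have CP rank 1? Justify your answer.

The mode-1 unfolding of T (rows indexed by i, columns by (j,k) = (0,0), (0,1), (0,2), (1,0), (1,1), (1,2), (2,0), (2,1), (2,2)) is [[2, 8, -2, 4, 12, 0, 1, 4, -1], [0, 2, -2, 4, 10, 2, 0, 1, -1], [2, 0, 6, 2, 0, 6, 1, 0, 3]].
There the 3×3 minor on rows i ∈ {0, 1, 2}, columns (j,k) ∈ {(0,0), (0,1), (1,0)} is det [[2, 8, 4], [0, 2, 4], [2, 0, 2]] = 56 ≠ 0, so this unfolding has rank ≥ 3; CP rank is at least every unfolding rank, so rank(T) ≥ 3.
In particular rank(T) ≥ 3 > 1, so T is not rank-1.

No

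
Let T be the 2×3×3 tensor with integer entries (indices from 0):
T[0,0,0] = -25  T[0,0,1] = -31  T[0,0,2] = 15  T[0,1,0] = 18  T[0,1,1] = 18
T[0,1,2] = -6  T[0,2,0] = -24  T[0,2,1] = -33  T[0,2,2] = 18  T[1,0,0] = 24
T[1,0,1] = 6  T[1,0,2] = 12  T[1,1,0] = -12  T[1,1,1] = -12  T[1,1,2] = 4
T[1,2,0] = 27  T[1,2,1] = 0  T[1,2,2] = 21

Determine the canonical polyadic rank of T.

Lower bound: the mode-1 unfolding of T (rows indexed by i, columns by (j,k) = (0,0), (0,1), (0,2), (1,0), (1,1), (1,2), (2,0), (2,1), (2,2)) is [[-25, -31, 15, 18, 18, -6, -24, -33, 18], [24, 6, 12, -12, -12, 4, 27, 0, 21]].
There the 2×2 minor on rows i ∈ {0, 1}, columns (j,k) ∈ {(0,0), (0,1)} is det [[-25, -31], [24, 6]] = 594 ≠ 0, so this unfolding has rank ≥ 2; CP rank is at least every unfolding rank, so rank(T) ≥ 2. (This is only a lower bound: in general the CP rank may exceed every unfolding rank, so we still need to exhibit 2 rank-1 terms summing to T.)
Upper bound — finding two terms. Write S_k = T[:,:,k] for the frontal slices: S₀ = [[-25, 18, -24], [24, -12, 27]], S₁ = [[-31, 18, -33], [6, -12, 0]], S₂ = [[15, -6, 18], [12, 4, 21]].
If T = a₁ ⊗ b₁ ⊗ c₁ + a₂ ⊗ b₂ ⊗ c₂ then each S_k = c₁[k]·a₁b₁ᵀ + c₂[k]·a₂b₂ᵀ. S₀ and S₁ are linearly independent, so a₁b₁ᵀ and a₂b₂ᵀ must span the same plane of matrices: they are the rank-1 matrices of the form x·S₀ + y·S₁.
The 2×2 minor of x·S₀ + y·S₁ on rows {0,1}, columns {0,1} is −132·x² + 132·xy + 264·y² = (-132)·(x − 2·y)(x + y), vanishing at (x:y) = (2:1) and (1:-1).
M₁ = 2·S₀ + S₁ = [[-81, 54, -81], [54, -36, 54]] = (-9)·[3, -2][3, -2, 3]ᵀ and M₂ = S₀ − S₁ = [[6, 0, 9], [18, 0, 27]] = 3·[1, 3][2, 0, 3]ᵀ, so take a₁ = [3, -2], b₁ = [3, -2, 3], a₂ = [1, 3], b₂ = [2, 0, 3].
Each slice is an integer combination of E₁ = a₁b₁ᵀ and E₂ = a₂b₂ᵀ: S₀ = −3·E₁ + E₂, S₁ = −3·E₁ − 2·E₂, S₂ = E₁ + 3·E₂; reading off coefficients, c₁ = [-3, -3, 1] and c₂ = [1, -2, 3].
Hence T = [3, -2] ⊗ [3, -2, 3] ⊗ [-3, -3, 1] + [1, 3] ⊗ [2, 0, 3] ⊗ [1, -2, 3], so rank(T) ≤ 2.
These bounds meet, so rank(T) = 2.
Check entry T[0,2,2] = 18: (3)·(3)·(1) + (1)·(3)·(3) = 18.

2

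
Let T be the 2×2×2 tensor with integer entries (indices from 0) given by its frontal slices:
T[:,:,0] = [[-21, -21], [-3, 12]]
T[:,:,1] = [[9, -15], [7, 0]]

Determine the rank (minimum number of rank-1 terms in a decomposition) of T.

Lower bound: the mode-3 unfolding of T (rows indexed by k, columns by (i,j) = (0,0), (0,1), (1,0), (1,1)) is [[-21, -21, -3, 12], [9, -15, 7, 0]].
There the 2×2 minor on rows k ∈ {0, 1}, columns (i,j) ∈ {(0,0), (0,1)} is det [[-21, -21], [9, -15]] = 504 ≠ 0, so this unfolding has rank ≥ 2; CP rank is at least every unfolding rank, so rank(T) ≥ 2. (This is only a lower bound: in general the CP rank may exceed every unfolding rank, so we still need to exhibit 2 rank-1 terms summing to T.)
Upper bound — finding two terms. Write S_k = T[:,:,k] for the frontal slices: S₀ = [[-21, -21], [-3, 12]], S₁ = [[9, -15], [7, 0]].
If T = a₁ ⊗ b₁ ⊗ c₁ + a₂ ⊗ b₂ ⊗ c₂ then each S_k = c₁[k]·a₁b₁ᵀ + c₂[k]·a₂b₂ᵀ. S₀ and S₁ are linearly independent, so a₁b₁ᵀ and a₂b₂ᵀ must span the same plane of matrices: they are the rank-1 matrices of the form x·S₀ + y·S₁.
det(x·S₀ + y·S₁) is −315·x² + 210·xy + 105·y² = (-105)·(x − y)(3·x + y), vanishing at (x:y) = (1:1) and (1:-3).
M₁ = S₀ + S₁ = [[-12, -36], [4, 12]] = (-4)·[3, -1][1, 3]ᵀ and M₂ = S₀ − 3·S₁ = [[-48, 24], [-24, 12]] = (-12)·[2, 1][2, -1]ᵀ, so take a₁ = [3, -1], b₁ = [1, 3], a₂ = [2, 1], b₂ = [2, -1].
Each slice is an integer combination of E₁ = a₁b₁ᵀ and E₂ = a₂b₂ᵀ: S₀ = −3·E₁ − 3·E₂, S₁ = −E₁ + 3·E₂; reading off coefficients, c₁ = [-3, -1] and c₂ = [-3, 3].
Hence T = [3, -1] ⊗ [1, 3] ⊗ [-3, -1] + [2, 1] ⊗ [2, -1] ⊗ [-3, 3], so rank(T) ≤ 2.
These bounds meet, so rank(T) = 2.
Check entry T[0,0,1] = 9: (3)·(1)·(-1) + (2)·(2)·(3) = 9.

2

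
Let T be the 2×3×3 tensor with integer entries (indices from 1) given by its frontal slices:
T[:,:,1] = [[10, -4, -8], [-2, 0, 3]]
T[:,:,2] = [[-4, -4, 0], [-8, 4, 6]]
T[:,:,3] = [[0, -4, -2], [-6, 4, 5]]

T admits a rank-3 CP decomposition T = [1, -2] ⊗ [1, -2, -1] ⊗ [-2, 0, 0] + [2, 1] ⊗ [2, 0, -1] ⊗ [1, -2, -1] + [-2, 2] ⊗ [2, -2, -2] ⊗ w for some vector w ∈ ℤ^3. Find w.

w = [-2, -1, -1]

Subtract the known terms from T to get the rank-1 residual R = [-2, 2] ⊗ [2, -2, -2] ⊗ w, so R[i,j,k] = a[i]·b[j]·w[k]. Pick indices with nonzero a[1]·b[1] = (-2)·(2) = -4. Only the fibre through (1,1,·) is needed: R[1,1,:] = T[1,1,:] − Σₗ aₗ[1]bₗ[1]cₗ = [10, -4, 0] − (1)·(1)·[-2, 0, 0] − (2)·(2)·[1, -2, -1] = [8, 4, 4]. Then w[k] = R[1,1,k] / -4 for each k, giving w = [8, 4, 4] / -4 = [-2, -1, -1].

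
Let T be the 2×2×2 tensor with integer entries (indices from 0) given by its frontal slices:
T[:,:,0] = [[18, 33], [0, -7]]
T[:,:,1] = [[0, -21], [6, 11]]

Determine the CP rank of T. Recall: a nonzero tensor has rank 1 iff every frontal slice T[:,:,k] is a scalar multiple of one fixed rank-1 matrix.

Lower bound: in the mode-1 unfolding of T (rows indexed by i, columns by (j,k)) the 2×2 minor on rows i ∈ {0, 1}, columns (j,k) ∈ {(0,0), (0,1)} is det [[18, 0], [0, 6]] = 108 ≠ 0, so that unfolding has rank ≥ 2 and hence rank(T) ≥ 2 (CP rank is at least every unfolding rank, though it can be larger).
Upper bound: with S_k = T[:,:,k], the two rank-1 terms a₁b₁ᵀ, a₂b₂ᵀ are the rank-1 members of the pencil x·S₀ + y·S₁.
det(x·S₀ + y·S₁) is −126·x² + 126·y² = (-126)·(x − y)(x + y), vanishing at (x:y) = (1:1) and (1:-1).
M₁ = S₀ + S₁ = [[18, 12], [6, 4]] = 2·[3, 1][3, 2]ᵀ and M₂ = S₀ − S₁ = [[18, 54], [-6, -18]] = 6·[3, -1][1, 3]ᵀ, so take a₁ = [3, 1], b₁ = [3, 2], a₂ = [3, -1], b₂ = [1, 3].
Each slice is an integer combination of E₁ = a₁b₁ᵀ and E₂ = a₂b₂ᵀ: S₀ = E₁ + 3·E₂, S₁ = E₁ − 3·E₂; reading off coefficients, c₁ = [1, 1] and c₂ = [3, -3].
Hence T = [3, 1] ∘ [3, 2] ∘ [1, 1] + [3, -1] ∘ [1, 3] ∘ [3, -3], so rank(T) ≤ 2.
These bounds meet, so rank(T) = 2.

2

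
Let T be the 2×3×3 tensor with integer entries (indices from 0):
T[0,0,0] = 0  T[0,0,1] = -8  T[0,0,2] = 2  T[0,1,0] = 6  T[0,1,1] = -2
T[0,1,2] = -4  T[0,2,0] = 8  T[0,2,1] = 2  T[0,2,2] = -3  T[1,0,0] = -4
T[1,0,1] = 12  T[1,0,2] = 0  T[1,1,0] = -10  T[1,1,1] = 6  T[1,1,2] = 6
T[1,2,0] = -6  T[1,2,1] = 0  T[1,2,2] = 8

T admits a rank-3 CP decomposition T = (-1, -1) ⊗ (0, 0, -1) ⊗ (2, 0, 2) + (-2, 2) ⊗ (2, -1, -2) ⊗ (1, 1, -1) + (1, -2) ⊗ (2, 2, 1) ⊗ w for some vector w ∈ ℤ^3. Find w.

w = (2, -2, -1)

Subtract the known terms from T to get the rank-1 residual R = (1, -2) ⊗ (2, 2, 1) ⊗ w, so R[i,j,k] = a[i]·b[j]·w[k]. Pick indices with nonzero a[0]·b[0] = (1)·(2) = 2. Only the fibre through (0,0,·) is needed: R[0,0,:] = T[0,0,:] − Σₗ aₗ[0]bₗ[0]cₗ = [0, -8, 2] − (-1)·(0)·(2, 0, 2) − (-2)·(2)·(1, 1, -1) = [4, -4, -2]. Then w[k] = R[0,0,k] / 2 for each k, giving w = [4, -4, -2] / 2 = (2, -2, -1).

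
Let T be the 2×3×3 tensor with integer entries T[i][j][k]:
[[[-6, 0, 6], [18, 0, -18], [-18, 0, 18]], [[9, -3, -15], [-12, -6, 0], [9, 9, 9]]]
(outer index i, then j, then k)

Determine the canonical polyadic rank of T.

Lower bound: the mode-2 unfolding of T (rows indexed by j, columns by (i,k) = (0,0), (0,1), (0,2), (1,0), (1,1), (1,2)) is [[-6, 0, 6, 9, -3, -15], [18, 0, -18, -12, -6, 0], [-18, 0, 18, 9, 9, 9]].
There the 2×2 minor on rows j ∈ {0, 1}, columns (i,k) ∈ {(0,0), (1,0)} is det [[-6, 9], [18, -12]] = -90 ≠ 0, so this unfolding has rank ≥ 2; CP rank is at least every unfolding rank, so rank(T) ≥ 2. (Flattening ranks never certify an upper bound on CP rank; for that we must actually write T with 2 rank-1 terms.)
Upper bound — finding two terms. Write S_k = T[:,:,k] for the frontal slices: S₀ = [[-6, 18, -18], [9, -12, 9]], S₁ = [[0, 0, 0], [-3, -6, 9]], S₂ = [[6, -18, 18], [-15, 0, 9]].
If T = a₁ ⊗ b₁ ⊗ c₁ + a₂ ⊗ b₂ ⊗ c₂ then each S_k = c₁[k]·a₁b₁ᵀ + c₂[k]·a₂b₂ᵀ. S₀ and S₁ are linearly independent, so a₁b₁ᵀ and a₂b₂ᵀ must span the same plane of matrices: they are the rank-1 matrices of the form x·S₀ + y·S₁.
The 2×2 minor of x·S₀ + y·S₁ on rows {0,1}, columns {0,1} is −90·x² + 90·xy = (-90)·(x − y)(x), vanishing at (x:y) = (1:1) and (0:1).
M₁ = S₀ + S₁ = [[-6, 18, -18], [6, -18, 18]] = (-6)·(1, -1)(1, -3, 3)ᵀ and M₂ = S₁ = [[0, 0, 0], [-3, -6, 9]] = (-3)·(0, 1)(1, 2, -3)ᵀ, so take a₁ = (1, -1), b₁ = (1, -3, 3), a₂ = (0, 1), b₂ = (1, 2, -3).
Each slice is an integer combination of E₁ = a₁b₁ᵀ and E₂ = a₂b₂ᵀ: S₀ = −6·E₁ + 3·E₂, S₁ = −3·E₂, S₂ = 6·E₁ − 9·E₂; reading off coefficients, c₁ = (-6, 0, 6) and c₂ = (3, -3, -9).
Hence T = (1, -1) ⊗ (1, -3, 3) ⊗ (-6, 0, 6) + (0, 1) ⊗ (1, 2, -3) ⊗ (3, -3, -9), so rank(T) ≤ 2.
These bounds meet, so rank(T) = 2.

2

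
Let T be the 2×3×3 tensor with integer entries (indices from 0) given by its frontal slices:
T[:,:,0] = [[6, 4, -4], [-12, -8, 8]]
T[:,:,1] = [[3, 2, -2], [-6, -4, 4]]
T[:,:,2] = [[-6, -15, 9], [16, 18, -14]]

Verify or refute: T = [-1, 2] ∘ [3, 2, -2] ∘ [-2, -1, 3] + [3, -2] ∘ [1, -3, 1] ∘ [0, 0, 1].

Yes

Reconstruct entrywise from the claimed factors. For example, T[0,0,1] = 3 and Σₗ aₗ[0]bₗ[0]cₗ[1] = (-1)·(3)·(-1) + (3)·(1)·(0) = 3; checking all 18 entries, every one matches. The claim holds.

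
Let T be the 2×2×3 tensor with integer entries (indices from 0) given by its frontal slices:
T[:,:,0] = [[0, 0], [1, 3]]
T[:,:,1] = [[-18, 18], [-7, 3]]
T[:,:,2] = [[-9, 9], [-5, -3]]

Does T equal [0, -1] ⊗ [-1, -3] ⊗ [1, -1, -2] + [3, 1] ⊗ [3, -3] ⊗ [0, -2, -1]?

Yes

Reconstruct entrywise from the claimed factors. For example, T[0,0,1] = -18 and Σₗ aₗ[0]bₗ[0]cₗ[1] = (0)·(-1)·(-1) + (3)·(3)·(-2) = -18; checking all 12 entries, every one matches. The claim holds.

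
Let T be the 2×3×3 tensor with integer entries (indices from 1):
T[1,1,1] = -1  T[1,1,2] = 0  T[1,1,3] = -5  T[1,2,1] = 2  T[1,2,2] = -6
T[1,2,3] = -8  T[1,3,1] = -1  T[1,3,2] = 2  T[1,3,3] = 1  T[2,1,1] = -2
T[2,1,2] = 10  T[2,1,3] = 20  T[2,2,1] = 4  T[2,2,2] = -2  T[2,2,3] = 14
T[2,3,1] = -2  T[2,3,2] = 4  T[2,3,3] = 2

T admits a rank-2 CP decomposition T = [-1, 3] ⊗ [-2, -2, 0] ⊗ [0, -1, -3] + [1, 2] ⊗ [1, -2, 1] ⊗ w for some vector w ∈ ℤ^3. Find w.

w = [-1, 2, 1]

Subtract the known terms from T to get the rank-1 residual R = [1, 2] ⊗ [1, -2, 1] ⊗ w, so R[i,j,k] = a[i]·b[j]·w[k]. Pick indices with nonzero a[1]·b[1] = (1)·(1) = 1. Only the fibre through (1,1,·) is needed: R[1,1,:] = T[1,1,:] − Σₗ aₗ[1]bₗ[1]cₗ = [-1, 0, -5] − (-1)·(-2)·[0, -1, -3] = [-1, 2, 1]. Then w[k] = R[1,1,k] / 1 for each k, giving w = [-1, 2, 1] / 1 = [-1, 2, 1].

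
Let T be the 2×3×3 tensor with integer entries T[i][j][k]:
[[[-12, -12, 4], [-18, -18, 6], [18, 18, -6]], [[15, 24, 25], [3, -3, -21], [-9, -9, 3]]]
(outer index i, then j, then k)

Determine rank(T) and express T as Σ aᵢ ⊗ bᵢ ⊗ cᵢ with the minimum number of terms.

Lower bound: the mode-2 unfolding of T (rows indexed by j, columns by (i,k) = (0,0), (0,1), (0,2), (1,0), (1,1), (1,2)) is [[-12, -12, 4, 15, 24, 25], [-18, -18, 6, 3, -3, -21], [18, 18, -6, -9, -9, 3]].
There the 2×2 minor on rows j ∈ {0, 1}, columns (i,k) ∈ {(0,0), (1,0)} is det [[-12, 15], [-18, 3]] = 234 ≠ 0, so this unfolding has rank ≥ 2; CP rank is at least every unfolding rank, so rank(T) ≥ 2. (Flattening ranks never certify an upper bound on CP rank; for that we must actually write T with 2 rank-1 terms.)
Upper bound — finding two terms. Write S_k = T[:,:,k] for the frontal slices: S₀ = [[-12, -18, 18], [15, 3, -9]], S₁ = [[-12, -18, 18], [24, -3, -9]], S₂ = [[4, 6, -6], [25, -21, 3]].
If T = a₁ ⊗ b₁ ⊗ c₁ + a₂ ⊗ b₂ ⊗ c₂ then each S_k = c₁[k]·a₁b₁ᵀ + c₂[k]·a₂b₂ᵀ. S₀ and S₁ are linearly independent, so a₁b₁ᵀ and a₂b₂ᵀ must span the same plane of matrices: they are the rank-1 matrices of the form x·S₀ + y·S₁.
The 2×2 minor of x·S₀ + y·S₁ on rows {0,1}, columns {0,1} is 234·x² + 702·xy + 468·y² = 234·(x + 2·y)(x + y), vanishing at (x:y) = (2:-1) and (1:-1).
M₁ = 2·S₀ − S₁ = [[-12, -18, 18], [6, 9, -9]] = (-3)·[2, -1][2, 3, -3]ᵀ and M₂ = S₀ − S₁ = [[0, 0, 0], [-9, 6, 0]] = (-3)·[0, 1][3, -2, 0]ᵀ, so take a₁ = [2, -1], b₁ = [2, 3, -3], a₂ = [0, 1], b₂ = [3, -2, 0].
Each slice is an integer combination of E₁ = a₁b₁ᵀ and E₂ = a₂b₂ᵀ: S₀ = −3·E₁ + 3·E₂, S₁ = −3·E₁ + 6·E₂, S₂ = E₁ + 9·E₂; reading off coefficients, c₁ = [-3, -3, 1] and c₂ = [3, 6, 9].
Hence T = [2, -1] ⊗ [2, 3, -3] ⊗ [-3, -3, 1] + [0, 1] ⊗ [3, -2, 0] ⊗ [3, 6, 9], so rank(T) ≤ 2.
These bounds meet, so rank(T) = 2.

rank(T) = 2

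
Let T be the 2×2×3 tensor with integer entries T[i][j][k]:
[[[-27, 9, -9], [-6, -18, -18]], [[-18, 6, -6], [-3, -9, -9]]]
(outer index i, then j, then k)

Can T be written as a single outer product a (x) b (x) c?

The mode-3 unfolding of T (rows indexed by k, columns by (i,j) = (0,0), (0,1), (1,0), (1,1)) is [[-27, -6, -18, -3], [9, -18, 6, -9], [-9, -18, -6, -9]].
There the 2×2 minor on rows k ∈ {0, 1}, columns (i,j) ∈ {(0,0), (0,1)} is det [[-27, -6], [9, -18]] = 540 ≠ 0, so this unfolding has rank ≥ 2; CP rank is at least every unfolding rank, so rank(T) ≥ 2.
In particular rank(T) ≥ 2 > 1, so T is not rank-1.

No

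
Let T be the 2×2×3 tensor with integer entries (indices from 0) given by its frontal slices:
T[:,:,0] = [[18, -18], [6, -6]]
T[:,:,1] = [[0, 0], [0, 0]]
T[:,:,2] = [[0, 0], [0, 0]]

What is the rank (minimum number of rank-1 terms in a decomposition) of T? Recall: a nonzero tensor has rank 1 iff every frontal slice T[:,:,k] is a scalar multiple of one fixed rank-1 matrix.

1

Lower bound: T ≠ 0 (e.g. T[0,0,0] = 18), so rank(T) ≥ 1.
Upper bound: if T = a ⊗ b ⊗ c then every fibre of T is a multiple of the corresponding factor, so read the factors off the fibres through the nonzero entry T[0,0,0] = 18.
The mode-1 fibre T[:,0,0] = [18, 6] gives a = (3, 1) (primitive direction); the mode-2 fibre T[0,:,0] = [18, -18] gives b = (1, -1); then c[k] = T[0,0,k] / (a[0]·b[0]) = [18, 0, 0] / 3 = (6, 0, 0).
Expanding (3, 1) ⊗ (1, -1) ⊗ (6, 0, 0) reproduces all 12 entries of T, so T = (3, 1) ⊗ (1, -1) ⊗ (6, 0, 0) and rank(T) ≤ 1.
These bounds meet, so rank(T) = 1.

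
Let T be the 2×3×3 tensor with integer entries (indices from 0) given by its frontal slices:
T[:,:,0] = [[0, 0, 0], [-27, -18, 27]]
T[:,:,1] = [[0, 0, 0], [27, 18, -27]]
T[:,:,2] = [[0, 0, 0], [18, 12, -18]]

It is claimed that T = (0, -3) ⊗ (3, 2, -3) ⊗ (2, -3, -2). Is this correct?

No

Reconstruct entry (1,0,0) from the claimed factors: Σₗ aₗ[1]bₗ[0]cₗ[0] = (-3)·(3)·(2) = -18, but T[1,0,0] = -27. The claim is false.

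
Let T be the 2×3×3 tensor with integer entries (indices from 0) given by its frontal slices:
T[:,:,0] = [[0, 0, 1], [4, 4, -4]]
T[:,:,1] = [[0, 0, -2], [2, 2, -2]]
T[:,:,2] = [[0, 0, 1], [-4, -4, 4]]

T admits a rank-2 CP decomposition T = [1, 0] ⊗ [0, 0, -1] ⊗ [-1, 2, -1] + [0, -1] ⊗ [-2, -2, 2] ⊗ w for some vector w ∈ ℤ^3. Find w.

w = [2, 1, -2]

Subtract the known terms from T to get the rank-1 residual R = [0, -1] ⊗ [-2, -2, 2] ⊗ w, so R[i,j,k] = a[i]·b[j]·w[k]. Pick indices with nonzero a[1]·b[0] = (-1)·(-2) = 2. Only the fibre through (1,0,·) is needed: R[1,0,:] = T[1,0,:] − Σₗ aₗ[1]bₗ[0]cₗ = [4, 2, -4] − (0)·(0)·[-1, 2, -1] = [4, 2, -4]. Then w[k] = R[1,0,k] / 2 for each k, giving w = [4, 2, -4] / 2 = [2, 1, -2].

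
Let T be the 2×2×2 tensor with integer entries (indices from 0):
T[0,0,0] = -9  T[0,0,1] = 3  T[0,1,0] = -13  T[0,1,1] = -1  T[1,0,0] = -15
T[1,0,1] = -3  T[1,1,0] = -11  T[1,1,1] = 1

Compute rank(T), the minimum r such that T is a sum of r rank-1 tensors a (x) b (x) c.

2

Lower bound: the mode-3 unfolding of T (rows indexed by k, columns by (i,j) = (0,0), (0,1), (1,0), (1,1)) is [[-9, -13, -15, -11], [3, -1, -3, 1]].
There the 2×2 minor on rows k ∈ {0, 1}, columns (i,j) ∈ {(0,0), (0,1)} is det [[-9, -13], [3, -1]] = 48 ≠ 0, so this unfolding has rank ≥ 2; CP rank is at least every unfolding rank, so rank(T) ≥ 2. (This is only a lower bound: in general the CP rank may exceed every unfolding rank, so we still need to exhibit 2 rank-1 terms summing to T.)
Upper bound — finding two terms. Write S_k = T[:,:,k] for the frontal slices: S₀ = [[-9, -13], [-15, -11]], S₁ = [[3, -1], [-3, 1]].
If T = a₁ (x) b₁ (x) c₁ + a₂ (x) b₂ (x) c₂ then each S_k = c₁[k]·a₁b₁ᵀ + c₂[k]·a₂b₂ᵀ. S₀ and S₁ are linearly independent, so a₁b₁ᵀ and a₂b₂ᵀ must span the same plane of matrices: they are the rank-1 matrices of the form x·S₀ + y·S₁.
det(x·S₀ + y·S₁) is −96·x² − 96·xy = (-96)·(x + y)(x), vanishing at (x:y) = (1:-1) and (0:1).
M₁ = S₀ − S₁ = [[-12, -12], [-12, -12]] = (-12)·(1, 1)(1, 1)ᵀ and M₂ = S₁ = [[3, -1], [-3, 1]] = (1, -1)(3, -1)ᵀ, so take a₁ = (1, 1), b₁ = (1, 1), a₂ = (1, -1), b₂ = (3, -1).
Each slice is an integer combination of E₁ = a₁b₁ᵀ and E₂ = a₂b₂ᵀ: S₀ = −12·E₁ + E₂, S₁ = E₂; reading off coefficients, c₁ = (-12, 0) and c₂ = (1, 1).
Hence T = (1, 1) (x) (1, 1) (x) (-12, 0) + (1, -1) (x) (3, -1) (x) (1, 1), so rank(T) ≤ 2.
These bounds meet, so rank(T) = 2.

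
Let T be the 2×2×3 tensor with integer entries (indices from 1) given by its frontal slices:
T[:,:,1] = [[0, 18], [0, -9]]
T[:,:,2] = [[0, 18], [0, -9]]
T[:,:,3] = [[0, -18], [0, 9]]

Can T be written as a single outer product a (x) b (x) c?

The mode-1 fibre T[:,2,1] = [18, -9] gives a = [2, -1] (primitive direction); the mode-2 fibre T[1,:,1] = [0, 18] gives b = [0, 1]; then c[k] = T[1,2,k] / (a[1]·b[2]) = [18, 18, -18] / 2 = [9, 9, -9].
Expanding [2, -1] (x) [0, 1] (x) [9, 9, -9] reproduces all 12 entries of T, so T = [2, -1] (x) [0, 1] (x) [9, 9, -9] and rank(T) ≤ 1.
Equivalently every frontal slice T[:,:,k] is c[k] times the rank-1 matrix [2, -1] (x) [0, 1]. So T has rank 1 (it is nonzero).

Yes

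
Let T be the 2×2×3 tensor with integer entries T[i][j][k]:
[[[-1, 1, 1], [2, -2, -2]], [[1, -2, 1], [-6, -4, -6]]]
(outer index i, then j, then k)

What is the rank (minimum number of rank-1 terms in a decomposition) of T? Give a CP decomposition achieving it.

rank(T) = 3

Lower bound: the mode-3 unfolding of T (rows indexed by k, columns by (i,j) = (0,0), (0,1), (1,0), (1,1)) is [[-1, 2, 1, -6], [1, -2, -2, -4], [1, -2, 1, -6]].
There the 3×3 minor on rows k ∈ {0, 1, 2}, columns (i,j) ∈ {(0,0), (1,0), (1,1)} is det [[-1, 1, -6], [1, -2, -4], [1, 1, -6]] = -32 ≠ 0, so this unfolding has rank ≥ 3; CP rank is at least every unfolding rank, so rank(T) ≥ 3. (This is only a lower bound: in general the CP rank may exceed every unfolding rank, so we still need to exhibit 3 rank-1 terms summing to T.)
Upper bound: T is a sum of 3 rank-1 terms, T = (0, 1) (x) (1, -2) (x) (0, 2, 4) + (0, 1) (x) (1, 2) (x) (-1, -2, -1) + (1, -2) (x) (1, -2) (x) (-1, 1, 1) (one valid choice — decompositions are not unique — normalised so each a, b is primitive with positive first nonzero entry; check it by expanding all entries), so rank(T) ≤ 3.
These bounds meet, so rank(T) = 3.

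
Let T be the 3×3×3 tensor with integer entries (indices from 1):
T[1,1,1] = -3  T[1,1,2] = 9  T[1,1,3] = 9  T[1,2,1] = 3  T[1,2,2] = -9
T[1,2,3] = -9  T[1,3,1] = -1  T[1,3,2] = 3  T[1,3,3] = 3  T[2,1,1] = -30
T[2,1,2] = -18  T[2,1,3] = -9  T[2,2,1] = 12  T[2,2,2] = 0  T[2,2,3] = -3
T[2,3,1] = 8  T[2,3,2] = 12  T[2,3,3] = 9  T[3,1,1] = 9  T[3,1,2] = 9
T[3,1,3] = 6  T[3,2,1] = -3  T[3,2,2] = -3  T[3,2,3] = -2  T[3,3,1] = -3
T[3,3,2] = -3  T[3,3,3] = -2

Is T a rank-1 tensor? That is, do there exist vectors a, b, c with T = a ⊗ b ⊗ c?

The mode-1 unfolding of T (rows indexed by i, columns by (j,k) = (1,1), (1,2), (1,3), (2,1), (2,2), (2,3), (3,1), (3,2), (3,3)) is [[-3, 9, 9, 3, -9, -9, -1, 3, 3], [-30, -18, -9, 12, 0, -3, 8, 12, 9], [9, 9, 6, -3, -3, -2, -3, -3, -2]].
There the 2×2 minor on rows i ∈ {1, 2}, columns (j,k) ∈ {(1,1), (1,2)} is det [[-3, 9], [-30, -18]] = 324 ≠ 0, so this unfolding has rank ≥ 2; CP rank is at least every unfolding rank, so rank(T) ≥ 2.
In particular rank(T) ≥ 2 > 1, so T is not rank-1.

No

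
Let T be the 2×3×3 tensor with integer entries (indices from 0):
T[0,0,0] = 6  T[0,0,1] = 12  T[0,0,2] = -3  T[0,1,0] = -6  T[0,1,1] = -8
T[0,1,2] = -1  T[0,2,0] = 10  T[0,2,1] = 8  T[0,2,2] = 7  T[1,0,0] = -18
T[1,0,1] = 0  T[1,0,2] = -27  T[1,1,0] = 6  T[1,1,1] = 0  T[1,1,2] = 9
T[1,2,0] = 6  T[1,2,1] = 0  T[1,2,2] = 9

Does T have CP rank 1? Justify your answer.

No

The mode-1 unfolding of T (rows indexed by i, columns by (j,k) = (0,0), (0,1), (0,2), (1,0), (1,1), (1,2), (2,0), (2,1), (2,2)) is [[6, 12, -3, -6, -8, -1, 10, 8, 7], [-18, 0, -27, 6, 0, 9, 6, 0, 9]].
There the 2×2 minor on rows i ∈ {0, 1}, columns (j,k) ∈ {(0,0), (0,1)} is det [[6, 12], [-18, 0]] = 216 ≠ 0, so this unfolding has rank ≥ 2; CP rank is at least every unfolding rank, so rank(T) ≥ 2.
In particular rank(T) ≥ 2 > 1, so T is not rank-1.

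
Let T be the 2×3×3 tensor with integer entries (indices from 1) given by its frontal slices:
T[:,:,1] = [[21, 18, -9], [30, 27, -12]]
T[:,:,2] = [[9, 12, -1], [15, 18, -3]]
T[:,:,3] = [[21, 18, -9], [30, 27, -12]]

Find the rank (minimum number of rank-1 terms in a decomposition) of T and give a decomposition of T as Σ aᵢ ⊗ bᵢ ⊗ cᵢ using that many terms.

Lower bound: the mode-2 unfolding of T (rows indexed by j, columns by (i,k) = (1,1), (1,2), (1,3), (2,1), (2,2), (2,3)) is [[21, 9, 21, 30, 15, 30], [18, 12, 18, 27, 18, 27], [-9, -1, -9, -12, -3, -12]].
There the 2×2 minor on rows j ∈ {1, 2}, columns (i,k) ∈ {(1,1), (1,2)} is det [[21, 9], [18, 12]] = 90 ≠ 0, so this unfolding has rank ≥ 2; CP rank is at least every unfolding rank, so rank(T) ≥ 2. (This is only a lower bound: in general the CP rank may exceed every unfolding rank, so we still need to exhibit 2 rank-1 terms summing to T.)
Upper bound — finding two terms. Write S_k = T[:,:,k] for the frontal slices: S₁ = [[21, 18, -9], [30, 27, -12]], S₂ = [[9, 12, -1], [15, 18, -3]], S₃ = [[21, 18, -9], [30, 27, -12]].
If T = a₁ ⊗ b₁ ⊗ c₁ + a₂ ⊗ b₂ ⊗ c₂ then each S_k = c₁[k]·a₁b₁ᵀ + c₂[k]·a₂b₂ᵀ. S₁ and S₂ are linearly independent, so a₁b₁ᵀ and a₂b₂ᵀ must span the same plane of matrices: they are the rank-1 matrices of the form x·S₁ + y·S₂.
The 2×2 minor of x·S₁ + y·S₂ on rows {1,2}, columns {1,2} is 27·x² − 9·xy − 18·y² = 9·(3·x + 2·y)(x − y), vanishing at (x:y) = (2:-3) and (1:1).
M₁ = 2·S₁ − 3·S₂ = [[15, 0, -15], [15, 0, -15]] = 15·[1, 1][1, 0, -1]ᵀ and M₂ = S₁ + S₂ = [[30, 30, -10], [45, 45, -15]] = 5·[2, 3][3, 3, -1]ᵀ, so take a₁ = [1, 1], b₁ = [1, 0, -1], a₂ = [2, 3], b₂ = [3, 3, -1].
Each slice is an integer combination of E₁ = a₁b₁ᵀ and E₂ = a₂b₂ᵀ: S₁ = 3·E₁ + 3·E₂, S₂ = −3·E₁ + 2·E₂, S₃ = 3·E₁ + 3·E₂; reading off coefficients, c₁ = [3, -3, 3] and c₂ = [3, 2, 3].
Hence T = [1, 1] ⊗ [1, 0, -1] ⊗ [3, -3, 3] + [2, 3] ⊗ [3, 3, -1] ⊗ [3, 2, 3], so rank(T) ≤ 2.
These bounds meet, so rank(T) = 2.

rank(T) = 2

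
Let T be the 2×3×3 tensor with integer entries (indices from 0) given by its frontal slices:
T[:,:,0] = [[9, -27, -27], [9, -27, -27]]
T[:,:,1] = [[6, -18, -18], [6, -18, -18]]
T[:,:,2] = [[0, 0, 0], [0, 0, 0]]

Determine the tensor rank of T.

1

Lower bound: T ≠ 0 (e.g. T[0,0,0] = 9), so rank(T) ≥ 1.
Upper bound: the mode-1 fibre T[:,0,0] = [9, 9] gives a = [1, 1] (primitive direction); the mode-2 fibre T[0,:,0] = [9, -27, -27] gives b = [1, -3, -3]; then c[k] = T[0,0,k] / (a[0]·b[0]) = [9, 6, 0] / 1 = [9, 6, 0].
Expanding [1, 1] ⊗ [1, -3, -3] ⊗ [9, 6, 0] reproduces all 18 entries of T, so T = [1, 1] ⊗ [1, -3, -3] ⊗ [9, 6, 0] and rank(T) ≤ 1.
These bounds meet, so rank(T) = 1.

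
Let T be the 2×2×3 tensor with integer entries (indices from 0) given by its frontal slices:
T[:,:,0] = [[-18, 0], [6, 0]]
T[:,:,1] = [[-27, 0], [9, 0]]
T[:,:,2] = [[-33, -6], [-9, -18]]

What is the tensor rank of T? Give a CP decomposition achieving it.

Lower bound: the mode-2 unfolding of T (rows indexed by j, columns by (i,k) = (0,0), (0,1), (0,2), (1,0), (1,1), (1,2)) is [[-18, -27, -33, 6, 9, -9], [0, 0, -6, 0, 0, -18]].
There the 2×2 minor on rows j ∈ {0, 1}, columns (i,k) ∈ {(0,0), (0,2)} is det [[-18, -33], [0, -6]] = 108 ≠ 0, so this unfolding has rank ≥ 2; CP rank is at least every unfolding rank, so rank(T) ≥ 2. (Flattening ranks never certify an upper bound on CP rank; for that we must actually write T with 2 rank-1 terms.)
Upper bound — finding two terms. Write S_k = T[:,:,k] for the frontal slices: S₀ = [[-18, 0], [6, 0]], S₁ = [[-27, 0], [9, 0]], S₂ = [[-33, -6], [-9, -18]].
If T = a₁ ⊗ b₁ ⊗ c₁ + a₂ ⊗ b₂ ⊗ c₂ then each S_k = c₁[k]·a₁b₁ᵀ + c₂[k]·a₂b₂ᵀ. S₀ and S₂ are linearly independent, so a₁b₁ᵀ and a₂b₂ᵀ must span the same plane of matrices: they are the rank-1 matrices of the form x·S₀ + y·S₂.
det(x·S₀ + y·S₂) is 360·xy + 540·y² = 180·(2·x + 3·y)(y), vanishing at (x:y) = (3:-2) and (1:0).
M₁ = 3·S₀ − 2·S₂ = [[12, 12], [36, 36]] = 12·[1, 3][1, 1]ᵀ and M₂ = S₀ = [[-18, 0], [6, 0]] = (-6)·[3, -1][1, 0]ᵀ, so take a₁ = [1, 3], b₁ = [1, 1], a₂ = [3, -1], b₂ = [1, 0].
Each slice is an integer combination of E₁ = a₁b₁ᵀ and E₂ = a₂b₂ᵀ: S₀ = −6·E₂, S₁ = −9·E₂, S₂ = −6·E₁ − 9·E₂; reading off coefficients, c₁ = [0, 0, -6] and c₂ = [-6, -9, -9].
Hence T = [1, 3] ⊗ [1, 1] ⊗ [0, 0, -6] + [3, -1] ⊗ [1, 0] ⊗ [-6, -9, -9], so rank(T) ≤ 2.
These bounds meet, so rank(T) = 2.

rank(T) = 2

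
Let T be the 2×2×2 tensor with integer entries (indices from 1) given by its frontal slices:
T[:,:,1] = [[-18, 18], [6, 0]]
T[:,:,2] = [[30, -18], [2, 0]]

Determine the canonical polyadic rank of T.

2

Lower bound: the mode-1 unfolding of T (rows indexed by i, columns by (j,k) = (1,1), (1,2), (2,1), (2,2)) is [[-18, 30, 18, -18], [6, 2, 0, 0]].
There the 2×2 minor on rows i ∈ {1, 2}, columns (j,k) ∈ {(1,1), (1,2)} is det [[-18, 30], [6, 2]] = -216 ≠ 0, so this unfolding has rank ≥ 2; CP rank is at least every unfolding rank, so rank(T) ≥ 2. (Unfolding ranks only ever bound the CP rank from below — rank(T) can be strictly larger than all of them — so the matching upper bound has to come from an explicit 2-term decomposition.)
Upper bound — finding two terms. Write S_k = T[:,:,k] for the frontal slices: S₁ = [[-18, 18], [6, 0]], S₂ = [[30, -18], [2, 0]].
If T = a₁ (x) b₁ (x) c₁ + a₂ (x) b₂ (x) c₂ then each S_k = c₁[k]·a₁b₁ᵀ + c₂[k]·a₂b₂ᵀ. S₁ and S₂ are linearly independent, so a₁b₁ᵀ and a₂b₂ᵀ must span the same plane of matrices: they are the rank-1 matrices of the form x·S₁ + y·S₂.
det(x·S₁ + y·S₂) is −108·x² + 72·xy + 36·y² = (-36)·(x − y)(3·x + y), vanishing at (x:y) = (1:1) and (1:-3).
M₁ = S₁ + S₂ = [[12, 0], [8, 0]] = 4·(3, 2)(1, 0)ᵀ and M₂ = S₁ − 3·S₂ = [[-108, 72], [0, 0]] = (-36)·(1, 0)(3, -2)ᵀ, so take a₁ = (3, 2), b₁ = (1, 0), a₂ = (1, 0), b₂ = (3, -2).
Each slice is an integer combination of E₁ = a₁b₁ᵀ and E₂ = a₂b₂ᵀ: S₁ = 3·E₁ − 9·E₂, S₂ = E₁ + 9·E₂; reading off coefficients, c₁ = (3, 1) and c₂ = (-9, 9).
Hence T = (3, 2) (x) (1, 0) (x) (3, 1) + (1, 0) (x) (3, -2) (x) (-9, 9), so rank(T) ≤ 2.
These bounds meet, so rank(T) = 2.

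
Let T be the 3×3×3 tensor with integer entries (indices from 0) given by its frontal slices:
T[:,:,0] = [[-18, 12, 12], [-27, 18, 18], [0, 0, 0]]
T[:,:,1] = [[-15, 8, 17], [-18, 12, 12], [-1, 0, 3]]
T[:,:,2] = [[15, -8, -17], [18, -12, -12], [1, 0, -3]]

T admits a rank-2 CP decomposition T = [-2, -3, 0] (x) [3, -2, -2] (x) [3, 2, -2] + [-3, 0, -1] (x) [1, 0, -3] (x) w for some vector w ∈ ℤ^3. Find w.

w = [0, 1, -1]

Subtract the known terms from T to get the rank-1 residual R = [-3, 0, -1] (x) [1, 0, -3] (x) w, so R[i,j,k] = a[i]·b[j]·w[k]. Pick indices with nonzero a[0]·b[0] = (-3)·(1) = -3. Only the fibre through (0,0,·) is needed: R[0,0,:] = T[0,0,:] − Σₗ aₗ[0]bₗ[0]cₗ = [-18, -15, 15] − (-2)·(3)·[3, 2, -2] = [0, -3, 3]. Then w[k] = R[0,0,k] / -3 for each k, giving w = [0, -3, 3] / -3 = [0, 1, -1].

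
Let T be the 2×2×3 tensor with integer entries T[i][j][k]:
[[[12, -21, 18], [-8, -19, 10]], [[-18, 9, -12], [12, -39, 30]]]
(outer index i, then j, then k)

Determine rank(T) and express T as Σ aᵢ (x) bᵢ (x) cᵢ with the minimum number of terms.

rank(T) = 2

Lower bound: the mode-1 unfolding of T (rows indexed by i, columns by (j,k) = (0,0), (0,1), (0,2), (1,0), (1,1), (1,2)) is [[12, -21, 18, -8, -19, 10], [-18, 9, -12, 12, -39, 30]].
There the 2×2 minor on rows i ∈ {0, 1}, columns (j,k) ∈ {(0,0), (0,1)} is det [[12, -21], [-18, 9]] = -270 ≠ 0, so this unfolding has rank ≥ 2; CP rank is at least every unfolding rank, so rank(T) ≥ 2. (Unfolding ranks only ever bound the CP rank from below — rank(T) can be strictly larger than all of them — so the matching upper bound has to come from an explicit 2-term decomposition.)
Upper bound — finding two terms. Write S_k = T[:,:,k] for the frontal slices: S₀ = [[12, -8], [-18, 12]], S₁ = [[-21, -19], [9, -39]], S₂ = [[18, 10], [-12, 30]].
If T = a₁ (x) b₁ (x) c₁ + a₂ (x) b₂ (x) c₂ then each S_k = c₁[k]·a₁b₁ᵀ + c₂[k]·a₂b₂ᵀ. S₀ and S₁ are linearly independent, so a₁b₁ᵀ and a₂b₂ᵀ must span the same plane of matrices: they are the rank-1 matrices of the form x·S₀ + y·S₁.
det(x·S₀ + y·S₁) is −990·xy + 990·y² = (-990)·(x − y)(y), vanishing at (x:y) = (1:1) and (1:0).
M₁ = S₀ + S₁ = [[-9, -27], [-9, -27]] = (-9)·[1, 1][1, 3]ᵀ and M₂ = S₀ = [[12, -8], [-18, 12]] = 2·[2, -3][3, -2]ᵀ, so take a₁ = [1, 1], b₁ = [1, 3], a₂ = [2, -3], b₂ = [3, -2].
Each slice is an integer combination of E₁ = a₁b₁ᵀ and E₂ = a₂b₂ᵀ: S₀ = 2·E₂, S₁ = −9·E₁ − 2·E₂, S₂ = 6·E₁ + 2·E₂; reading off coefficients, c₁ = [0, -9, 6] and c₂ = [2, -2, 2].
Hence T = [1, 1] (x) [1, 3] (x) [0, -9, 6] + [2, -3] (x) [3, -2] (x) [2, -2, 2], so rank(T) ≤ 2.
These bounds meet, so rank(T) = 2.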